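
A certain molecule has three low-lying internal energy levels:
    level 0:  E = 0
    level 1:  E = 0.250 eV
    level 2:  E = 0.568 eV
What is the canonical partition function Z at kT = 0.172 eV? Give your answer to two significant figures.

Z = 1.3

Eᵢ/kT = 0, 1.453, 3.302.
Z = Σ e^(−Eᵢ/kT) = e^(−0) + e^(−1.453) + e^(−3.302) = 1.000 + 0.2339 + 0.03681 = 1.271.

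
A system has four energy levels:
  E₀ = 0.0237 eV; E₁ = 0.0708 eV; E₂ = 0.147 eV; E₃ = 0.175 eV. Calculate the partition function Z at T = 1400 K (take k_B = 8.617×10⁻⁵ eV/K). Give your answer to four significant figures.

k_BT = 8.617×10⁻⁵ × 1400 K = 0.120638 eV.
Eᵢ/kT = 0.196456, 0.586880, 1.21852, 1.45062.
Z = Σ e^(−Eᵢ/kT) = e^(−0.196456) + e^(−0.586880) + e^(−1.21852) + e^(−1.45062) = 0.821637 + 0.556059 + 0.295667 + 0.234425 = 1.90779.

Z = 1.908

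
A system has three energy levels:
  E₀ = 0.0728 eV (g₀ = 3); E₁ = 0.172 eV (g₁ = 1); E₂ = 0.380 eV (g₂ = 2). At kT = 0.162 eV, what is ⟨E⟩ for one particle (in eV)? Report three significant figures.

0.111 eV

Eᵢ/kT = 0.44938, 1.0617, 2.3457.
Z = Σ gᵢe^(−Eᵢ/kT) = 3·e^(−0.44938) + 1·e^(−1.0617) + 2·e^(−2.3457) = 1.9141 + 0.34587 + 0.19156 = 2.4515.
⟨E⟩ = Σ Eᵢ gᵢe^(−Eᵢ/kT) / Z = (0.0728·1.9141 + 0.172·0.34587 + 0.380·0.19156) / 2.4515 = 0.111 eV.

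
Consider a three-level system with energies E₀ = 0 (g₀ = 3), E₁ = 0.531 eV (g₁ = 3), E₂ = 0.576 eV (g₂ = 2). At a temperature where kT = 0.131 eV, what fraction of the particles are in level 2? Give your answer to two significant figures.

0.0080

Eᵢ/kT = 0, 4.053, 4.397.
Z = Σ gᵢe^(−Eᵢ/kT) = 3·e^(−0) + 3·e^(−4.053) + 2·e^(−4.397) = 3.000 + 0.05211 + 0.02463 = 3.077.
P₂ = g₂ e^(−E₂/kT) / Z = 0.02463/3.077 = 0.0080.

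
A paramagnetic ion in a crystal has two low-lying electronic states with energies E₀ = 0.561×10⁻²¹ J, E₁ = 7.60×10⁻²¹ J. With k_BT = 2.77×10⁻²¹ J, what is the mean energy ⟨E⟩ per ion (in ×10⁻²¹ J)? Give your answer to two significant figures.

Eᵢ/kT = 0.2025, 2.744.
Z = Σ e^(−Eᵢ/kT) = e^(−0.2025) + e^(−2.744) = 0.8167 + 0.06431 = 0.8810.
⟨E⟩ = Σ Eᵢ e^(−Eᵢ/kT) / Z = (0.561·0.8167 + 7.60·0.06431) / 0.8810 = 1.1 ×10⁻²¹ J.

1.1 ×10⁻²¹ J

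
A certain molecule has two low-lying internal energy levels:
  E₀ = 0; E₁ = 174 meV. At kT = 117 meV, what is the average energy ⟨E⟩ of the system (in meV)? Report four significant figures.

32.08 meV

Eᵢ/kT = 0, 1.48718.
Z = Σ e^(−Eᵢ/kT) = e^(−0) + e^(−1.48718) = 1.00000 + 0.226009 = 1.22601.
⟨E⟩ = Σ Eᵢ e^(−Eᵢ/kT) / Z = (0·1.00000 + 174·0.226009) / 1.22601 = 32.08 meV.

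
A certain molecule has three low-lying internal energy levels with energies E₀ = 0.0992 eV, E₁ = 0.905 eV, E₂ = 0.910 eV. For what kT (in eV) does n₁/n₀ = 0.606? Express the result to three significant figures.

1.61 eV

n₁/n₀ = exp[−(E₁−E₀)/kT] = 0.606.
⇒ (E₁−E₀)/kT = ln(1/0.606) = ln(1.6502) = 0.50090.
kT = 0.8058 eV / 0.50090 = 1.61 eV.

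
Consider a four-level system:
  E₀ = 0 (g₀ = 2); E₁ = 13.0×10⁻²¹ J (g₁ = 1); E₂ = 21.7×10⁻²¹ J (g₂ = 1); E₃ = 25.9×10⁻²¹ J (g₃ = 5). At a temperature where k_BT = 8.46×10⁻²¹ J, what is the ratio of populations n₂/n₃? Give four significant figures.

0.3286

n₂/n₃ = (g₂/g₃) exp[−(E₂−E₃)/kT] = (1/5) × exp(−(-4.2 ×10⁻²¹ J)/(8.46 ×10⁻²¹ J)) = (1/5) × exp(0.496454) = 0.3286.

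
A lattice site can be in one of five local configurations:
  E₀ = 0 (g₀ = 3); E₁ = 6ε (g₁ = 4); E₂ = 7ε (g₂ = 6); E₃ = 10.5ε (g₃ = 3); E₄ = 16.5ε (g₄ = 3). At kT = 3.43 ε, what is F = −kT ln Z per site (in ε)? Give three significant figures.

Eᵢ/kT = 0, 1.7493, 2.0408, 3.0612, 4.8105.
Z = Σ gᵢe^(−Eᵢ/kT) = 3·e^(−0) + 4·e^(−1.7493) + 6·e^(−2.0408) + 3·e^(−3.0612) + 3·e^(−4.8105) = 3.0000 + 0.69558 + 0.77955 + 0.14049 + 0.024431 = 4.6401.
F = −kT ln Z = −3.43 × ln(4.6401) = −3.43 × 1.5347 = -5.26 ε.

-5.26 ε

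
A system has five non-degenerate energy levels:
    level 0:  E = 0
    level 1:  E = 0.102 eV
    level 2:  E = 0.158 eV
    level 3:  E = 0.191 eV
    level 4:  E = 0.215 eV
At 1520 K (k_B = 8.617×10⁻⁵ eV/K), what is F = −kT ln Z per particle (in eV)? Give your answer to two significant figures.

-0.10 eV

k_BT = 8.617×10⁻⁵ × 1520 K = 0.1310 eV.
Eᵢ/kT = 0, 0.7786, 1.206, 1.458, 1.641.
Z = Σ e^(−Eᵢ/kT) = e^(−0) + e^(−0.7786) + e^(−1.206) + e^(−1.458) + e^(−1.641) = 1.000 + 0.4590 + 0.2994 + 0.2327 + 0.1938 = 2.185.
F = −kT ln Z = −0.1310 × ln(2.185) = −0.1310 × 0.7816 = -0.10 eV.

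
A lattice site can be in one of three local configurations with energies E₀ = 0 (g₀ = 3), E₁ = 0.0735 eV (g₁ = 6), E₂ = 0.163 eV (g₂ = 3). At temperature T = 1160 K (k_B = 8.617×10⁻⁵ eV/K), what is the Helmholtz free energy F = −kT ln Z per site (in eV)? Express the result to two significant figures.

-0.19 eV

k_BT = 8.617×10⁻⁵ × 1160 K = 0.09996 eV.
Eᵢ/kT = 0, 0.7353, 1.631.
Z = Σ gᵢe^(−Eᵢ/kT) = 3·e^(−0) + 6·e^(−0.7353) + 3·e^(−1.631) = 3.000 + 2.876 + 0.5872 = 6.463.
F = −kT ln Z = −0.09996 × ln(6.463) = −0.09996 × 1.866 = -0.19 eV.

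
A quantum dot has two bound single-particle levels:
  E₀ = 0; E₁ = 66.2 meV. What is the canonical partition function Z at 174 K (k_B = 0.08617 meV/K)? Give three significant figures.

k_BT = 0.08617 × 174 K = 14.994 meV.
Eᵢ/kT = 0, 4.4151.
Z = Σ e^(−Eᵢ/kT) = e^(−0) + e^(−4.4151) = 1.0000 + 0.012093 = 1.0121.

Z = 1.01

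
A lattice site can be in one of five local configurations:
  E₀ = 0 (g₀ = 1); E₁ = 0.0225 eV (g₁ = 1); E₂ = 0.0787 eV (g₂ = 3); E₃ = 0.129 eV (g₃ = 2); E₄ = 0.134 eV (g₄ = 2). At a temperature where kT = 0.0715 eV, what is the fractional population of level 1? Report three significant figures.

0.217

Eᵢ/kT = 0, 0.31469, 1.1007, 1.8042, 1.8741.
Z = Σ gᵢe^(−Eᵢ/kT) = 1·e^(−0) + 1·e^(−0.31469) + 3·e^(−1.1007) + 2·e^(−1.8042) + 2·e^(−1.8741) = 1.0000 + 0.73002 + 0.99791 + 0.32921 + 0.30699 = 3.3641.
P₁ = g₁ e^(−E₁/kT) / Z = 0.73002/3.3641 = 0.217.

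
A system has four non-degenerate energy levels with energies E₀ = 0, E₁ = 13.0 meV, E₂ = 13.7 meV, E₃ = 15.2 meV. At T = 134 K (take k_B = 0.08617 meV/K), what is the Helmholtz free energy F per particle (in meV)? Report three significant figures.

k_BT = 0.08617 × 134 K = 11.547 meV.
Eᵢ/kT = 0, 1.1258, 1.1865, 1.3164.
Z = Σ e^(−Eᵢ/kT) = e^(−0) + e^(−1.1258) + e^(−1.1865) + e^(−1.3164) = 1.0000 + 0.32439 + 0.30529 + 0.26810 = 1.8978.
F = −kT ln Z = −11.547 × ln(1.8978) = −11.547 × 0.64070 = -7.40 meV.

-7.40 meV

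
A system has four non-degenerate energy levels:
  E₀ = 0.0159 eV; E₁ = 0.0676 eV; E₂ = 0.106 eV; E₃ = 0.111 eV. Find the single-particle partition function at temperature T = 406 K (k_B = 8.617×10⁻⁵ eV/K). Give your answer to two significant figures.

Z = 0.87

k_BT = 8.617×10⁻⁵ × 406 K = 0.03499 eV.
Eᵢ/kT = 0.4544, 1.932, 3.029, 3.172.
Z = Σ e^(−Eᵢ/kT) = e^(−0.4544) + e^(−1.932) + e^(−3.029) + e^(−3.172) = 0.6348 + 0.1449 + 0.04836 + 0.04192 = 0.8700.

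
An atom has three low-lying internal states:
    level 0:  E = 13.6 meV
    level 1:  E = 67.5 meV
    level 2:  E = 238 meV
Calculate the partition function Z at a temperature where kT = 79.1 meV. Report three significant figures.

Eᵢ/kT = 0.17193, 0.85335, 3.0088.
Z = Σ e^(−Eᵢ/kT) = e^(−0.17193) + e^(−0.85335) + e^(−3.0088) = 0.84204 + 0.42599 + 0.049351 = 1.3174.

Z = 1.32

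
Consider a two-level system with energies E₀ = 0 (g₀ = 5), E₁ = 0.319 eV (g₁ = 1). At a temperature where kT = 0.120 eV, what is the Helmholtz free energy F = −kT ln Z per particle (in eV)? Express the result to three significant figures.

Eᵢ/kT = 0, 2.6583.
Z = Σ gᵢe^(−Eᵢ/kT) = 5·e^(−0) + 1·e^(−2.6583) = 5.0000 + 0.070067 = 5.0701.
F = −kT ln Z = −0.120 × ln(5.0701) = −0.120 × 1.6234 = -0.195 eV.

-0.195 eV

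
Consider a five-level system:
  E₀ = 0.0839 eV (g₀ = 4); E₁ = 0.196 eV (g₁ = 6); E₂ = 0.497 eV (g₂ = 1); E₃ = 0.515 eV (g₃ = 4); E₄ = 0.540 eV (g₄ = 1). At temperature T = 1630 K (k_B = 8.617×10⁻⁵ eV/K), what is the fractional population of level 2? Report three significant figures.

0.00757

k_BT = 8.617×10⁻⁵ × 1630 K = 0.14046 eV.
Eᵢ/kT = 0.59732, 1.3954, 3.5384, 3.6665, 3.8445.
Z = Σ gᵢe^(−Eᵢ/kT) = 4·e^(−0.59732) + 6·e^(−1.3954) + 1·e^(−3.5384) + 4·e^(−3.6665) + 1·e^(−3.8445) = 2.2011 + 1.4864 + 0.029060 + 0.10226 + 0.021397 = 3.8402.
P₂ = g₂ e^(−E₂/kT) / Z = 0.029060/3.8402 = 0.00757.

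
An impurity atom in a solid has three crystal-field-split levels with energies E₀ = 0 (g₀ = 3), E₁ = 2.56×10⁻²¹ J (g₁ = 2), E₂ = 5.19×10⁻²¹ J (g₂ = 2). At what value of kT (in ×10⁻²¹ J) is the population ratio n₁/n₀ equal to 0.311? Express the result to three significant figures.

3.36 ×10⁻²¹ J

n₁/n₀ = (g₁/g₀) exp[−(E₁−E₀)/kT] = 0.311.
⇒ (E₁−E₀)/kT = ln((2/3)/0.311) = ln(2.1436) = 0.76249.
kT = 2.56 ×10⁻²¹ J / 0.76249 = 3.36 ×10⁻²¹ J.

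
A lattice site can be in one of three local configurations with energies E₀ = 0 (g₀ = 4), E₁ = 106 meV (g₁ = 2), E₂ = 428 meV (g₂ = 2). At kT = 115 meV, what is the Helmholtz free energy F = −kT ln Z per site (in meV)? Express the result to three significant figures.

-181 meV

Eᵢ/kT = 0, 0.92174, 3.7217.
Z = Σ gᵢe^(−Eᵢ/kT) = 4·e^(−0) + 2·e^(−0.92174) + 2·e^(−3.7217) = 4.0000 + 0.79565 + 0.048386 = 4.8440.
F = −kT ln Z = −115 × ln(4.8440) = −115 × 1.5777 = -181 meV.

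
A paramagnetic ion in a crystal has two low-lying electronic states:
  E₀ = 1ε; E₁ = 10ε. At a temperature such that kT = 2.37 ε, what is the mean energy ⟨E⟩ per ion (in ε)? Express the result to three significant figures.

Eᵢ/kT = 0.42194, 4.2194.
Z = Σ e^(−Eᵢ/kT) = e^(−0.42194) + e^(−4.2194) = 0.65577 + 0.014707 = 0.67048.
⟨E⟩ = Σ Eᵢ e^(−Eᵢ/kT) / Z = (1·0.65577 + 10·0.014707) / 0.67048 = 1.20 ε.

1.20 ε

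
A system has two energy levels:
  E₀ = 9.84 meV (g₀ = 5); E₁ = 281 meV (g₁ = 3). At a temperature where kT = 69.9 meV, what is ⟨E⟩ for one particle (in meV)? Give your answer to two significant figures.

13 meV

Eᵢ/kT = 0.1408, 4.020.
Z = Σ gᵢe^(−Eᵢ/kT) = 5·e^(−0.1408) + 3·e^(−4.020) = 4.343 + 0.05386 = 4.397.
⟨E⟩ = Σ Eᵢ gᵢe^(−Eᵢ/kT) / Z = (9.84·4.343 + 281·0.05386) / 4.397 = 13 meV.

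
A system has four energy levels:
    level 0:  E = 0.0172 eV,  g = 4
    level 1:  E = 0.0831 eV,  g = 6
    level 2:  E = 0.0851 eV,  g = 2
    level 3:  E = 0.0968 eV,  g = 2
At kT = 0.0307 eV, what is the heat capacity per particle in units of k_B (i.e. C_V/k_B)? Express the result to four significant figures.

Eᵢ/kT = 0.560261, 2.70684, 2.77199, 3.15309.
Z = Σ gᵢe^(−Eᵢ/kT) = 4·e^(−0.560261) + 6·e^(−2.70684) + 2·e^(−2.77199) + 2·e^(−3.15309) = 2.28424 + 0.400484 + 0.125075 + 0.0854398 = 2.89524.
⟨E⟩ = 0.0315979 eV, ⟨E²⟩ = 0.00177800 eV².
C_V/k_B = (⟨E²⟩ − ⟨E⟩²)/(kT)² = (0.00177800 − 0.000998427)/0.000942490 = 0.8271.

0.8271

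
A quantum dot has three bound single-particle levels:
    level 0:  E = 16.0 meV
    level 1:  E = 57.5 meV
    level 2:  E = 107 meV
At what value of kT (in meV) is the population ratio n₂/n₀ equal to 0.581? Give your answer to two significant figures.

n₂/n₀ = exp[−(E₂−E₀)/kT] = 0.581.
⇒ (E₂−E₀)/kT = ln(1/0.581) = ln(1.721) = 0.5429.
kT = 91.0 meV / 0.5429 = 170 meV.

170 meV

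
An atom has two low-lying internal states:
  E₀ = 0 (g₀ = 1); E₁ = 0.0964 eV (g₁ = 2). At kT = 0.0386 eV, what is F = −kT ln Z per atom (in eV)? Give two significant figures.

-0.0059 eV

Eᵢ/kT = 0, 2.497.
Z = Σ gᵢe^(−Eᵢ/kT) = 1·e^(−0) + 2·e^(−2.497) = 1.000 + 0.1647 = 1.165.
F = −kT ln Z = −0.0386 × ln(1.165) = −0.0386 × 0.1527 = -0.0059 eV.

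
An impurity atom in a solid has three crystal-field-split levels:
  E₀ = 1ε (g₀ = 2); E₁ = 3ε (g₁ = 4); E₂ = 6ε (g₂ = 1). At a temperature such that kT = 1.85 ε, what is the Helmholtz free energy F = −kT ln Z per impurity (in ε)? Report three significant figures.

Eᵢ/kT = 0.54054, 1.6216, 3.2432.
Z = Σ gᵢe^(−Eᵢ/kT) = 2·e^(−0.54054) + 4·e^(−1.6216) + 1·e^(−3.2432) = 1.1649 + 0.79033 + 0.039039 = 1.9943.
F = −kT ln Z = −1.85 × ln(1.9943) = −1.85 × 0.69029 = -1.28 ε.

-1.28 ε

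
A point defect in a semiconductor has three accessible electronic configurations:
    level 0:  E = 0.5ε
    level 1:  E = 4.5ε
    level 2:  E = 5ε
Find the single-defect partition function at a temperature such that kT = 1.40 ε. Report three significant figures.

Eᵢ/kT = 0.35714, 3.2143, 3.5714.
Z = Σ e^(−Eᵢ/kT) = e^(−0.35714) + e^(−3.2143) + e^(−3.5714) = 0.69967 + 0.040183 + 0.028116 = 0.76797.

Z = 0.768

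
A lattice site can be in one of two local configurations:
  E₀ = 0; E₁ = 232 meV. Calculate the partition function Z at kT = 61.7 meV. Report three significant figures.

Eᵢ/kT = 0, 3.7601.
Z = Σ e^(−Eᵢ/kT) = e^(−0) + e^(−3.7601) = 1.0000 + 0.023281 = 1.0233.

Z = 1.02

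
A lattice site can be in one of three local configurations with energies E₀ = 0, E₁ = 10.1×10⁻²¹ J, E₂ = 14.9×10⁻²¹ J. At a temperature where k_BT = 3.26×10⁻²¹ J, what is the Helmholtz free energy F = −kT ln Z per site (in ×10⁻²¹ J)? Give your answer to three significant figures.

Eᵢ/kT = 0, 3.0982, 4.5706.
Z = Σ e^(−Eᵢ/kT) = e^(−0) + e^(−3.0982) + e^(−4.5706) = 1.0000 + 0.045130 + 0.010352 = 1.0555.
F = −kT ln Z = −3.26 × ln(1.0555) = −3.26 × 0.054015 = -0.176 ×10⁻²¹ J.

-0.176 ×10⁻²¹ J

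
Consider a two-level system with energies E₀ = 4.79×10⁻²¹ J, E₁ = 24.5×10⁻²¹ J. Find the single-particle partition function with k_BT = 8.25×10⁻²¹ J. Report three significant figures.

Z = 0.611

Eᵢ/kT = 0.58061, 2.9697.
Z = Σ e^(−Eᵢ/kT) = e^(−0.58061) + e^(−2.9697) = 0.55956 + 0.051319 = 0.61088.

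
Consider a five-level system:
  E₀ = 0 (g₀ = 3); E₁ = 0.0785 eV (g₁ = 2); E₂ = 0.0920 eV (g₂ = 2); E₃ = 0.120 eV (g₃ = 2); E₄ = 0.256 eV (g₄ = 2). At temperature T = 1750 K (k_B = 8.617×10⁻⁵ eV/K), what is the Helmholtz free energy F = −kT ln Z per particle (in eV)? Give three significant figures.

-0.283 eV

k_BT = 8.617×10⁻⁵ × 1750 K = 0.15080 eV.
Eᵢ/kT = 0, 0.52056, 0.61008, 0.79576, 1.6976.
Z = Σ gᵢe^(−Eᵢ/kT) = 3·e^(−0) + 2·e^(−0.52056) + 2·e^(−0.61008) + 2·e^(−0.79576) + 2·e^(−1.6976) = 3.0000 + 1.1884 + 1.0866 + 0.90248 + 0.36624 = 6.5437.
F = −kT ln Z = −0.15080 × ln(6.5437) = −0.15080 × 1.8785 = -0.283 eV.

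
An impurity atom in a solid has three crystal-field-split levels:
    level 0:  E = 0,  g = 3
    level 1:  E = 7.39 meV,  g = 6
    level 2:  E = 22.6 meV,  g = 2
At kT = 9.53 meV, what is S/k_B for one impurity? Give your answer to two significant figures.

Eᵢ/kT = 0, 0.7754, 2.371.
Z = Σ gᵢe^(−Eᵢ/kT) = 3·e^(−0) + 6·e^(−0.7754) + 2·e^(−2.371) = 3.000 + 2.763 + 0.1868 = 5.950.
⟨E⟩ = Σ EᵢPᵢ = 4.141 meV.
S/k_B = ln Z + ⟨E⟩/kT = ln(5.950) + 4.141/9.53 = 1.783 + 0.4345 = 2.2.

2.2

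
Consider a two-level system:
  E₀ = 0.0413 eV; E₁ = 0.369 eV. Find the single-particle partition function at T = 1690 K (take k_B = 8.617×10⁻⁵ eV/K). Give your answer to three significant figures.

Z = 0.832

k_BT = 8.617×10⁻⁵ × 1690 K = 0.14563 eV.
Eᵢ/kT = 0.28360, 2.5338.
Z = Σ e^(−Eᵢ/kT) = e^(−0.28360) + e^(−2.5338) = 0.75307 + 0.079357 = 0.83243.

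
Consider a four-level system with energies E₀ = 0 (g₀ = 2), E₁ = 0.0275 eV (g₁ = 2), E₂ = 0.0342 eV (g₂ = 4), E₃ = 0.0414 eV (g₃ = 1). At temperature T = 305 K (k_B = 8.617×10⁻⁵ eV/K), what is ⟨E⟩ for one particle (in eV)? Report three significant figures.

0.0163 eV

k_BT = 8.617×10⁻⁵ × 305 K = 0.026282 eV.
Eᵢ/kT = 0, 1.0463, 1.3013, 1.5752.
Z = Σ gᵢe^(−Eᵢ/kT) = 2·e^(−0) + 2·e^(−1.0463) + 4·e^(−1.3013) + 1·e^(−1.5752) = 2.0000 + 0.70247 + 1.0887 + 0.20697 = 3.9981.
⟨E⟩ = Σ Eᵢ gᵢe^(−Eᵢ/kT) / Z = (0·2.0000 + 0.0275·0.70247 + 0.0342·1.0887 + 0.0414·0.20697) / 3.9981 = 0.0163 eV.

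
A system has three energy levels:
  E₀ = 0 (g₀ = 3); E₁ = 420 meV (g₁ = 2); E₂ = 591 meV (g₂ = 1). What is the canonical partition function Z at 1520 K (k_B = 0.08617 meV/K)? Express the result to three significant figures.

Z = 3.09

k_BT = 0.08617 × 1520 K = 130.98 meV.
Eᵢ/kT = 0, 3.2066, 4.5121.
Z = Σ gᵢe^(−Eᵢ/kT) = 3·e^(−0) + 2·e^(−3.2066) + 1·e^(−4.5121) = 3.0000 + 0.080988 + 0.010975 = 3.0920.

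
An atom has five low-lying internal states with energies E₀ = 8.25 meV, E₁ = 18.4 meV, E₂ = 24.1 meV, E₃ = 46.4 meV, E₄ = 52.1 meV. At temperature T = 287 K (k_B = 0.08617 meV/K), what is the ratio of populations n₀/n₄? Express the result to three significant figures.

k_BT = 0.08617 × 287 K = 24.731 meV.
n₀/n₄ = exp[−(E₀−E₄)/kT] = exp(−(-43.85 meV)/(24.731 meV)) = exp(1.7731) = 5.89.

5.89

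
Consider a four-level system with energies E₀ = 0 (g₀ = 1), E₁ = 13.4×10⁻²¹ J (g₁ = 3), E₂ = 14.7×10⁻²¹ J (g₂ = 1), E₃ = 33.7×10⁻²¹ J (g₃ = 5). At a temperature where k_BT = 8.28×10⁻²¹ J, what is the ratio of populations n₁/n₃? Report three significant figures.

n₁/n₃ = (g₁/g₃) exp[−(E₁−E₃)/kT] = (3/5) × exp(−(-20.3 ×10⁻²¹ J)/(8.28 ×10⁻²¹ J)) = (3/5) × exp(2.4517) = 6.96.

6.96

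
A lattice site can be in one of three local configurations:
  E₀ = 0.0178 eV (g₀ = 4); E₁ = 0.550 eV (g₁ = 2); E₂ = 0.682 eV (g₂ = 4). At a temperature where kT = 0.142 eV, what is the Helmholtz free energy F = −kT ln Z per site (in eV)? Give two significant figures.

Eᵢ/kT = 0.1254, 3.873, 4.803.
Z = Σ gᵢe^(−Eᵢ/kT) = 4·e^(−0.1254) + 2·e^(−3.873) + 4·e^(−4.803) = 3.529 + 0.04159 + 0.03282 = 3.603.
F = −kT ln Z = −0.142 × ln(3.603) = −0.142 × 1.282 = -0.18 eV.

-0.18 eV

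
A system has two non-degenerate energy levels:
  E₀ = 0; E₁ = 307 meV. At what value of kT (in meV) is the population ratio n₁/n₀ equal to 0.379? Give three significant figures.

316 meV

n₁/n₀ = exp[−(E₁−E₀)/kT] = 0.379.
⇒ (E₁−E₀)/kT = ln(1/0.379) = ln(2.6385) = 0.97021.
kT = 307 meV / 0.97021 = 316 meV.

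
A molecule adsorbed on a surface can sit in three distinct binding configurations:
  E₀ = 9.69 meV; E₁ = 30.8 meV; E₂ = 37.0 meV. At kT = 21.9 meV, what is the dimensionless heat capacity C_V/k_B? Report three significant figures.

0.291

Eᵢ/kT = 0.44247, 1.4064, 1.6895.
Z = Σ e^(−Eᵢ/kT) = e^(−0.44247) + e^(−1.4064) + e^(−1.6895) = 0.64245 + 0.24502 + 0.18461 = 1.0721.
⟨E⟩ = 19.217 meV, ⟨E²⟩ = 508.81 meV².
C_V/k_B = (⟨E²⟩ − ⟨E⟩²)/(kT)² = (508.81 − 369.29)/479.61 = 0.291.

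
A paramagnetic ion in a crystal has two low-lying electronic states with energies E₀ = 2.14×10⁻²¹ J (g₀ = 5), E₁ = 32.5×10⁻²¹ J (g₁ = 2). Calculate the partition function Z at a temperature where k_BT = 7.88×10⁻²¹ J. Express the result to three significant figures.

Eᵢ/kT = 0.27157, 4.1244.
Z = Σ gᵢe^(−Eᵢ/kT) = 5·e^(−0.27157) + 2·e^(−4.1244) = 3.8109 + 0.032346 = 3.8432.

Z = 3.84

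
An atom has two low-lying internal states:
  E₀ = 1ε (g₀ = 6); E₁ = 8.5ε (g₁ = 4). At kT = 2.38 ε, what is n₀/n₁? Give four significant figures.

n₀/n₁ = (g₀/g₁) exp[−(E₀−E₁)/kT] = (6/4) × exp(−(-7.5ε)/(2.38ε)) = (6/4) × exp(3.15126) = 35.05.

35.05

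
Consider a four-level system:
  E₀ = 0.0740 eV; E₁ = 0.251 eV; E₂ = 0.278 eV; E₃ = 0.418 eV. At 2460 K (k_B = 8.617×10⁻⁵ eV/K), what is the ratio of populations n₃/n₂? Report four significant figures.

0.5166

k_BT = 8.617×10⁻⁵ × 2460 K = 0.211978 eV.
n₃/n₂ = exp[−(E₃−E₂)/kT] = exp(−(0.140 eV)/(0.211978 eV)) = exp(-0.660446) = 0.5166.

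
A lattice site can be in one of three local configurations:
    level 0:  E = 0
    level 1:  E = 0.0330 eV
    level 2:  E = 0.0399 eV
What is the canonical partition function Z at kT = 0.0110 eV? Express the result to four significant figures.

Z = 1.076

Eᵢ/kT = 0, 3.00000, 3.62727.
Z = Σ e^(−Eᵢ/kT) = e^(−0) + e^(−3.00000) + e^(−3.62727) = 1.00000 + 0.0497871 + 0.0265887 = 1.07638.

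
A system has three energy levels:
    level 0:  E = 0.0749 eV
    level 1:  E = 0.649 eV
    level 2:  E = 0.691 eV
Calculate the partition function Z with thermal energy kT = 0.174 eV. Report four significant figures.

Z = 0.6931

Eᵢ/kT = 0.430460, 3.72989, 3.97126.
Z = Σ e^(−Eᵢ/kT) = e^(−0.430460) + e^(−3.72989) + e^(−3.97126) = 0.650210 + 0.0239955 + 0.0188497 = 0.693055.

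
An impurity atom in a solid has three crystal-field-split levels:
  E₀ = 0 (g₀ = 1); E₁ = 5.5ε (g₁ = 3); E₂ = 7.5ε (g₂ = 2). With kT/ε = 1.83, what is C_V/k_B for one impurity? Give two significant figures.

Eᵢ/kT = 0, 3.005, 4.098.
Z = Σ gᵢe^(−Eᵢ/kT) = 1·e^(−0) + 3·e^(−3.005) + 2·e^(−4.098) = 1.000 + 0.1486 + 0.03321 = 1.182.
⟨E⟩ = 0.9022 ε, ⟨E²⟩ = 5.383 ε².
C_V/k_B = (⟨E²⟩ − ⟨E⟩²)/(kT)² = (5.383 − 0.8140)/3.349 = 1.4.

1.4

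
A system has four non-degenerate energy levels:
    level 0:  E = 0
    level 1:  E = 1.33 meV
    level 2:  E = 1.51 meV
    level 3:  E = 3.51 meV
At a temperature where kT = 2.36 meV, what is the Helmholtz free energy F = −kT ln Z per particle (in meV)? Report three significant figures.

-1.99 meV

Eᵢ/kT = 0, 0.56356, 0.63983, 1.4873.
Z = Σ e^(−Eᵢ/kT) = e^(−0) + e^(−0.56356) + e^(−0.63983) + e^(−1.4873) = 1.0000 + 0.56918 + 0.52738 + 0.22598 = 2.3225.
F = −kT ln Z = −2.36 × ln(2.3225) = −2.36 × 0.84264 = -1.99 meV.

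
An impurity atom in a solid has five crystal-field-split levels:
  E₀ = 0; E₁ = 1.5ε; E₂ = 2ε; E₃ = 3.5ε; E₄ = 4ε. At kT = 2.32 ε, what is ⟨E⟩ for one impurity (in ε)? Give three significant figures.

Eᵢ/kT = 0, 0.64655, 0.86207, 1.5086, 1.7241.
Z = Σ e^(−Eᵢ/kT) = e^(−0) + e^(−0.64655) + e^(−0.86207) + e^(−1.5086) + e^(−1.7241) = 1.0000 + 0.52385 + 0.42229 + 0.22122 + 0.17833 = 2.3457.
⟨E⟩ = Σ Eᵢ e^(−Eᵢ/kT) / Z = (0·1.0000 + 1.5·0.52385 + 2·0.42229 + 3.5·0.22122 + 4·0.17833) / 2.3457 = 1.33 ε.

1.33 ε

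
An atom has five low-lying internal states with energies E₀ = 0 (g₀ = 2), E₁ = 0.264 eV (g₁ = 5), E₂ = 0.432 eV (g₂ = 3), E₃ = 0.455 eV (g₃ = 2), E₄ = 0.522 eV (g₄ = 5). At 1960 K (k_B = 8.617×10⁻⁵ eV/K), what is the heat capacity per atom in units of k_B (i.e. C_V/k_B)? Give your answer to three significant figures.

1.17

k_BT = 8.617×10⁻⁵ × 1960 K = 0.16889 eV.
Eᵢ/kT = 0, 1.5631, 2.5579, 2.6941, 3.0908.
Z = Σ gᵢe^(−Eᵢ/kT) = 2·e^(−0) + 5·e^(−1.5631) + 3·e^(−2.5579) + 2·e^(−2.6941) + 5·e^(−3.0908) = 2.0000 + 1.0474 + 0.23240 + 0.13521 + 0.22733 = 3.6423.
⟨E⟩ = 0.15295 eV, ⟨E²⟩ = 0.056642 eV².
C_V/k_B = (⟨E²⟩ − ⟨E⟩²)/(kT)² = (0.056642 − 0.023394)/0.028524 = 1.17.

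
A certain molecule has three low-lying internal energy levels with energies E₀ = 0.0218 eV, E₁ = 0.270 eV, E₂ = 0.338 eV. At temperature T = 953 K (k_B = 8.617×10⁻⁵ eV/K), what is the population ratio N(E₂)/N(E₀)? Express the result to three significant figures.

k_BT = 8.617×10⁻⁵ × 953 K = 0.082120 eV.
n₂/n₀ = exp[−(E₂−E₀)/kT] = exp(−(0.3162 eV)/(0.082120 eV)) = exp(-3.8505) = 0.0213.

0.0213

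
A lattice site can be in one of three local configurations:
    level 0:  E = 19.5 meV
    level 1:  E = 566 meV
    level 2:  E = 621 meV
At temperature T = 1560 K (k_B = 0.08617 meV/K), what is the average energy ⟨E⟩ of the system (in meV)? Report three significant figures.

35.3 meV

k_BT = 0.08617 × 1560 K = 134.43 meV.
Eᵢ/kT = 0.14506, 4.2104, 4.6195.
Z = Σ e^(−Eᵢ/kT) = e^(−0.14506) + e^(−4.2104) + e^(−4.6195) = 0.86497 + 0.014840 + 0.0098577 = 0.88967.
⟨E⟩ = Σ Eᵢ e^(−Eᵢ/kT) / Z = (19.5·0.86497 + 566·0.014840 + 621·0.0098577) / 0.88967 = 35.3 meV.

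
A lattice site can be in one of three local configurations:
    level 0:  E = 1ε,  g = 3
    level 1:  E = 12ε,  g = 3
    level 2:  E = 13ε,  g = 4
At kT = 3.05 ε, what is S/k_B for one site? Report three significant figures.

Eᵢ/kT = 0.32787, 3.9344, 4.2623.
Z = Σ gᵢe^(−Eᵢ/kT) = 3·e^(−0.32787) + 3·e^(−3.9344) + 4·e^(−4.2623) = 2.1614 + 0.058672 + 0.056359 = 2.2764.
⟨E⟩ = Σ EᵢPᵢ = 1.5806 ε.
S/k_B = ln Z + ⟨E⟩/kT = ln(2.2764) + 1.5806/3.05 = 0.82260 + 0.51823 = 1.34.

1.34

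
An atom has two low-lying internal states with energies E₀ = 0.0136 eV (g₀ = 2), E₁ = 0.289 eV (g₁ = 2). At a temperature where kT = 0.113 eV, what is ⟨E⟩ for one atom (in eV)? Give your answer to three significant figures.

Eᵢ/kT = 0.12035, 2.5575.
Z = Σ gᵢe^(−Eᵢ/kT) = 2·e^(−0.12035) + 2·e^(−2.5575) = 1.7732 + 0.15500 = 1.9282.
⟨E⟩ = Σ Eᵢ gᵢe^(−Eᵢ/kT) / Z = (0.0136·1.7732 + 0.289·0.15500) / 1.9282 = 0.0357 eV.

0.0357 eV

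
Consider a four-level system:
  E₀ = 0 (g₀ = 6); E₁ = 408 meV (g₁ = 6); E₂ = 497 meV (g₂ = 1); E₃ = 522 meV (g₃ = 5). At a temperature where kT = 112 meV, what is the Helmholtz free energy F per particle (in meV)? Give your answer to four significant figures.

Eᵢ/kT = 0, 3.64286, 4.43750, 4.66071.
Z = Σ gᵢe^(−Eᵢ/kT) = 6·e^(−0) + 6·e^(−3.64286) + 1·e^(−4.43750) + 5·e^(−4.66071) = 6.00000 + 0.157064 + 0.0118255 + 0.0472987 = 6.21619.
F = −kT ln Z = −112 × ln(6.21619) = −112 × 1.82716 = -204.6 meV.

-204.6 meV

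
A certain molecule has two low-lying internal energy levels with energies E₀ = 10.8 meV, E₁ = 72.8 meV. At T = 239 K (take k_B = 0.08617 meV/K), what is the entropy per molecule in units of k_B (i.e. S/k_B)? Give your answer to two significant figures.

0.19

k_BT = 0.08617 × 239 K = 20.59 meV.
Eᵢ/kT = 0.5245, 3.536.
Z = Σ e^(−Eᵢ/kT) = e^(−0.5245) + e^(−3.536) = 0.5919 + 0.02913 = 0.6210.
⟨E⟩ = Σ EᵢPᵢ = 13.71 meV.
S/k_B = ln Z + ⟨E⟩/kT = ln(0.6210) + 13.71/20.59 = -0.4764 + 0.6659 = 0.19.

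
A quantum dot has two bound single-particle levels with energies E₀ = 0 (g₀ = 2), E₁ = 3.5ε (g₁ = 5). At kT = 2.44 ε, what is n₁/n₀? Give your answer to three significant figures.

n₁/n₀ = (g₁/g₀) exp[−(E₁−E₀)/kT] = (5/2) × exp(−(3.5ε)/(2.44ε)) = (5/2) × exp(-1.4344) = 0.596.

0.596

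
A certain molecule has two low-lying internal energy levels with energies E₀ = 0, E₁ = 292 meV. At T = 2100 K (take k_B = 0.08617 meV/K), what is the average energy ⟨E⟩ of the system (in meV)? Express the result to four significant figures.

48.50 meV

k_BT = 0.08617 × 2100 K = 180.957 meV.
Eᵢ/kT = 0, 1.61364.
Z = Σ e^(−Eᵢ/kT) = e^(−0) + e^(−1.61364) = 1.00000 + 0.199161 = 1.19916.
⟨E⟩ = Σ Eᵢ e^(−Eᵢ/kT) / Z = (0·1.00000 + 292·0.199161) / 1.19916 = 48.50 meV.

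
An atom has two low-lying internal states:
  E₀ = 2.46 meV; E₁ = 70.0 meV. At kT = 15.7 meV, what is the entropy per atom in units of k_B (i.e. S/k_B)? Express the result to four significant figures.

0.07093

Eᵢ/kT = 0.156688, 4.45860.
Z = Σ e^(−Eᵢ/kT) = e^(−0.156688) + e^(−4.45860) = 0.854971 + 0.0115786 = 0.866550.
⟨E⟩ = Σ EᵢPᵢ = 3.36245 meV.
S/k_B = ln Z + ⟨E⟩/kT = ln(0.866550) + 3.36245/15.7 = -0.143235 + 0.214169 = 0.07093.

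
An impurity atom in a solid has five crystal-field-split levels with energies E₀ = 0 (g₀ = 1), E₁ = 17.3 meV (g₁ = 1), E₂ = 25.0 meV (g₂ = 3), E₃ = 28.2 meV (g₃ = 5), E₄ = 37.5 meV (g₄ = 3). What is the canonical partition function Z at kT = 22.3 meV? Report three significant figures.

Eᵢ/kT = 0, 0.77578, 1.1211, 1.2646, 1.6816.
Z = Σ gᵢe^(−Eᵢ/kT) = 1·e^(−0) + 1·e^(−0.77578) + 3·e^(−1.1211) + 5·e^(−1.2646) + 3·e^(−1.6816) = 1.0000 + 0.46034 + 0.97776 + 1.4118 + 0.55823 = 4.4081.

Z = 4.41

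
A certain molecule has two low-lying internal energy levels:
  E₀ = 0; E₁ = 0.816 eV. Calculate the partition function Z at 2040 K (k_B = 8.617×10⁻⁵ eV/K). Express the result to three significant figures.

k_BT = 8.617×10⁻⁵ × 2040 K = 0.17579 eV.
Eᵢ/kT = 0, 4.6419.
Z = Σ e^(−Eᵢ/kT) = e^(−0) + e^(−4.6419) = 1.0000 + 0.0096394 = 1.0096.

Z = 1.01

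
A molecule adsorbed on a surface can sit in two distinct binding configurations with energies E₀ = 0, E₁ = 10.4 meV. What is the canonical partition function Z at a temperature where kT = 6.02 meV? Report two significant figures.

Eᵢ/kT = 0, 1.728.
Z = Σ e^(−Eᵢ/kT) = e^(−0) + e^(−1.728) = 1.000 + 0.1776 = 1.178.

Z = 1.2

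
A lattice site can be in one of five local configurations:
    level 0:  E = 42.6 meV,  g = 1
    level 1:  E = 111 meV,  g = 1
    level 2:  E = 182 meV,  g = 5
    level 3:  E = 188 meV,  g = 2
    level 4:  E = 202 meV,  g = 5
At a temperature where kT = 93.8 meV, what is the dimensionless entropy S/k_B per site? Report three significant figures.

Eᵢ/kT = 0.45416, 1.1834, 1.9403, 2.0043, 2.1535.
Z = Σ gᵢe^(−Eᵢ/kT) = 1·e^(−0.45416) + 1·e^(−1.1834) + 5·e^(−1.9403) + 2·e^(−2.0043) + 5·e^(−2.1535) = 0.63498 + 0.30624 + 0.71830 + 0.26951 + 0.58039 = 2.5094.
⟨E⟩ = Σ EᵢPᵢ = 143.33 meV.
S/k_B = ln Z + ⟨E⟩/kT = ln(2.5094) + 143.33/93.8 = 0.92004 + 1.5280 = 2.45.

2.45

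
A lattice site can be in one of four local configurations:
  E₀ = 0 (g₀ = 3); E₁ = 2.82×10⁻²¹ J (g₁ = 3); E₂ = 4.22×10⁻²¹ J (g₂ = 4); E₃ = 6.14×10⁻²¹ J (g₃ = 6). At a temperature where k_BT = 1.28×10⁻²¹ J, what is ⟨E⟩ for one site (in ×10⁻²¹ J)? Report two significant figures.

Eᵢ/kT = 0, 2.203, 3.297, 4.797.
Z = Σ gᵢe^(−Eᵢ/kT) = 3·e^(−0) + 3·e^(−2.203) + 4·e^(−3.297) + 6·e^(−4.797) = 3.000 + 0.3314 + 0.1480 + 0.04953 = 3.529.
⟨E⟩ = Σ Eᵢ gᵢe^(−Eᵢ/kT) / Z = (0·3.000 + 2.82·0.3314 + 4.22·0.1480 + 6.14·0.04953) / 3.529 = 0.53 ×10⁻²¹ J.

0.53 ×10⁻²¹ J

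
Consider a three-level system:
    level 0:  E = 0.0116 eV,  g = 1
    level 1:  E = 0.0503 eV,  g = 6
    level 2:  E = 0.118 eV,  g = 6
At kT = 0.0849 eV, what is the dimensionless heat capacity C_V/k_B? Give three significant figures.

Eᵢ/kT = 0.13663, 0.59246, 1.3899.
Z = Σ gᵢe^(−Eᵢ/kT) = 1·e^(−0.13663) + 6·e^(−0.59246) + 6·e^(−1.3899) = 0.87229 + 3.3178 + 1.4946 = 5.6847.
⟨E⟩ = 0.062161 eV, ⟨E²⟩ = 0.0051581 eV².
C_V/k_B = (⟨E²⟩ − ⟨E⟩²)/(kT)² = (0.0051581 − 0.0038640)/0.0072080 = 0.180.

0.180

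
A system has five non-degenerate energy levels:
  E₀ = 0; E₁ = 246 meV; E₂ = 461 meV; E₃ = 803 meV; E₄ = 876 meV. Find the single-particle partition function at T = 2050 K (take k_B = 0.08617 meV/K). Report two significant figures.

Z = 1.3

k_BT = 0.08617 × 2050 K = 176.6 meV.
Eᵢ/kT = 0, 1.393, 2.610, 4.547, 4.960.
Z = Σ e^(−Eᵢ/kT) = e^(−0) + e^(−1.393) + e^(−2.610) + e^(−4.547) + e^(−4.960) = 1.000 + 0.2483 + 0.07353 + 0.01060 + 0.007013 = 1.339.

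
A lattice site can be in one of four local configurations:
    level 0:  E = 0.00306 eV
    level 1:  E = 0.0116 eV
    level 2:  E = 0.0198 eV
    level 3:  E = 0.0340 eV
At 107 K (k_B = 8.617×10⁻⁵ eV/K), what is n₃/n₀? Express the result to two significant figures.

k_BT = 8.617×10⁻⁵ × 107 K = 0.009220 eV.
n₃/n₀ = exp[−(E₃−E₀)/kT] = exp(−(0.03094 eV)/(0.009220 eV)) = exp(-3.356) = 0.035.

0.035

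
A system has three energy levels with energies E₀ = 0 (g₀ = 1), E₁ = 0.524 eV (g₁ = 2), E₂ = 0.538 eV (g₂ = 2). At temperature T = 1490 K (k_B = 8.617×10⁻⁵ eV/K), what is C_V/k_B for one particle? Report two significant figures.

0.97

k_BT = 8.617×10⁻⁵ × 1490 K = 0.1284 eV.
Eᵢ/kT = 0, 4.081, 4.190.
Z = Σ gᵢe^(−Eᵢ/kT) = 1·e^(−0) + 2·e^(−4.081) + 2·e^(−4.190) = 1.000 + 0.03378 + 0.03029 = 1.064.
⟨E⟩ = 0.03195 eV, ⟨E²⟩ = 0.01696 eV².
C_V/k_B = (⟨E²⟩ − ⟨E⟩²)/(kT)² = (0.01696 − 0.001021)/0.01649 = 0.97.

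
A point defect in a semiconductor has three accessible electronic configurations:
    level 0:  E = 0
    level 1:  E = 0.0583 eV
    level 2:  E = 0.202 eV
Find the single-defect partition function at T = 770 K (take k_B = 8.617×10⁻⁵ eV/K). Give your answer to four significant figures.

k_BT = 8.617×10⁻⁵ × 770 K = 0.0663509 eV.
Eᵢ/kT = 0, 0.878662, 3.04442.
Z = Σ e^(−Eᵢ/kT) = e^(−0) + e^(−0.878662) + e^(−3.04442) = 1.00000 + 0.415338 + 0.0476239 = 1.46296.

Z = 1.463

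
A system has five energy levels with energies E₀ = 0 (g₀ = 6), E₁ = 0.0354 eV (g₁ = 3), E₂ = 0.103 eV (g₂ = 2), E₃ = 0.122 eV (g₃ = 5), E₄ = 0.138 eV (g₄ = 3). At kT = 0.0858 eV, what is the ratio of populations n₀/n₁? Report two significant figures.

3.0

n₀/n₁ = (g₀/g₁) exp[−(E₀−E₁)/kT] = (6/3) × exp(−(-0.0354 eV)/(0.0858 eV)) = (6/3) × exp(0.4126) = 3.0.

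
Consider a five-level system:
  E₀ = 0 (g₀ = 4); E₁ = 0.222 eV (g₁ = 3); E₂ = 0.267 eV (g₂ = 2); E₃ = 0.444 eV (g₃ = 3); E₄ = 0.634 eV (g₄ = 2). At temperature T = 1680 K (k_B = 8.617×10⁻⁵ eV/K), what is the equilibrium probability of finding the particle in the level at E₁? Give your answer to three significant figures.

k_BT = 8.617×10⁻⁵ × 1680 K = 0.14477 eV.
Eᵢ/kT = 0, 1.5335, 1.8443, 3.0669, 4.3794.
Z = Σ gᵢe^(−Eᵢ/kT) = 4·e^(−0) + 3·e^(−1.5335) + 2·e^(−1.8443) + 3·e^(−3.0669) + 2·e^(−4.3794) = 4.0000 + 0.64734 + 0.31627 + 0.13970 + 0.025066 = 5.1284.
P₁ = g₁ e^(−E₁/kT) / Z = 0.64734/5.1284 = 0.126.

0.126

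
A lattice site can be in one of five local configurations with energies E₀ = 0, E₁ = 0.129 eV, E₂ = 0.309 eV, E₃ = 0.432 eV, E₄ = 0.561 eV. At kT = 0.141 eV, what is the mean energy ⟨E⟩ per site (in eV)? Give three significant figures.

Eᵢ/kT = 0, 0.91489, 2.1915, 3.0638, 3.9787.
Z = Σ e^(−Eᵢ/kT) = e^(−0) + e^(−0.91489) + e^(−2.1915) + e^(−3.0638) + e^(−3.9787) = 1.0000 + 0.40056 + 0.11175 + 0.046710 + 0.018710 = 1.5777.
⟨E⟩ = Σ Eᵢ e^(−Eᵢ/kT) / Z = (0·1.0000 + 0.129·0.40056 + 0.309·0.11175 + 0.432·0.046710 + 0.561·0.018710) / 1.5777 = 0.0741 eV.

0.0741 eV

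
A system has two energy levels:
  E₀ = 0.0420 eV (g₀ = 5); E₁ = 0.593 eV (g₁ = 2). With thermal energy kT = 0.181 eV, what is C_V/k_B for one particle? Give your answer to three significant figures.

Eᵢ/kT = 0.23204, 3.2762.
Z = Σ gᵢe^(−Eᵢ/kT) = 5·e^(−0.23204) + 2·e^(−3.2762) = 3.9646 + 0.075543 = 4.0401.
⟨E⟩ = 0.052303 eV, ⟨E²⟩ = 0.0083063 eV².
C_V/k_B = (⟨E²⟩ − ⟨E⟩²)/(kT)² = (0.0083063 − 0.0027356)/0.032761 = 0.170.

0.170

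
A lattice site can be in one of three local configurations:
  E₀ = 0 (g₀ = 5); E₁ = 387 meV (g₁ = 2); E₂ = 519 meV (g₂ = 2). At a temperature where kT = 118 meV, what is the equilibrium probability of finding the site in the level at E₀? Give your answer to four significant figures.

0.9804

Eᵢ/kT = 0, 3.27966, 4.39831.
Z = Σ gᵢe^(−Eᵢ/kT) = 5·e^(−0) + 2·e^(−3.27966) + 2·e^(−4.39831) = 5.00000 + 0.0752821 + 0.0245962 = 5.09988.
P₀ = g₀ e^(−E₀/kT) / Z = 5.00000/5.09988 = 0.9804.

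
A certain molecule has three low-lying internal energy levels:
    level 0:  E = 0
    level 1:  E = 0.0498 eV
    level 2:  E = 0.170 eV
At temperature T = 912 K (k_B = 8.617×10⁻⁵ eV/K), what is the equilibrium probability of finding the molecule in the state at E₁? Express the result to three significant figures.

k_BT = 8.617×10⁻⁵ × 912 K = 0.078587 eV.
Eᵢ/kT = 0, 0.63369, 2.1632.
Z = Σ e^(−Eᵢ/kT) = e^(−0) + e^(−0.63369) + e^(−2.1632) = 1.0000 + 0.53063 + 0.11496 = 1.6456.
P₁ = e^(−E₁/kT) / Z = 0.53063/1.6456 = 0.322.

0.322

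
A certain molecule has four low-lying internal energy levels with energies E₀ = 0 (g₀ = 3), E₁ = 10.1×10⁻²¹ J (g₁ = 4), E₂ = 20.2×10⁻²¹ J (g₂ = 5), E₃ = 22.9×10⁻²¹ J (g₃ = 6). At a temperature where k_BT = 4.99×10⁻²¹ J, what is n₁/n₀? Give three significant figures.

0.176

n₁/n₀ = (g₁/g₀) exp[−(E₁−E₀)/kT] = (4/3) × exp(−(10.1 ×10⁻²¹ J)/(4.99 ×10⁻²¹ J)) = (4/3) × exp(-2.0240) = 0.176.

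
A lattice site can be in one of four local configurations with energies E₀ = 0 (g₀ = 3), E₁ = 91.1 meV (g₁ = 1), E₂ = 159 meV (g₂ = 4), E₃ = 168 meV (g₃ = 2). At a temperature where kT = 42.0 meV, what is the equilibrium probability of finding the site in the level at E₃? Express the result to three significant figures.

0.0113

Eᵢ/kT = 0, 2.1690, 3.7857, 4.0000.
Z = Σ gᵢe^(−Eᵢ/kT) = 3·e^(−0) + 1·e^(−2.1690) + 4·e^(−3.7857) + 2·e^(−4.0000) = 3.0000 + 0.11429 + 0.090772 + 0.036631 = 3.2417.
P₃ = g₃ e^(−E₃/kT) / Z = 0.036631/3.2417 = 0.0113.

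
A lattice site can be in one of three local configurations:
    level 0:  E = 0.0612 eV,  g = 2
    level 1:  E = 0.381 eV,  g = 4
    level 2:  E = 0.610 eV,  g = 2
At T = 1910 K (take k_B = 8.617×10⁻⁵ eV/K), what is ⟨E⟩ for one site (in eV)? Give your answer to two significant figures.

k_BT = 8.617×10⁻⁵ × 1910 K = 0.1646 eV.
Eᵢ/kT = 0.3718, 2.315, 3.706.
Z = Σ gᵢe^(−Eᵢ/kT) = 2·e^(−0.3718) + 4·e^(−2.315) + 2·e^(−3.706) = 1.379 + 0.3951 + 0.04915 = 1.823.
⟨E⟩ = Σ Eᵢ gᵢe^(−Eᵢ/kT) / Z = (0.0612·1.379 + 0.381·0.3951 + 0.610·0.04915) / 1.823 = 0.15 eV.

0.15 eV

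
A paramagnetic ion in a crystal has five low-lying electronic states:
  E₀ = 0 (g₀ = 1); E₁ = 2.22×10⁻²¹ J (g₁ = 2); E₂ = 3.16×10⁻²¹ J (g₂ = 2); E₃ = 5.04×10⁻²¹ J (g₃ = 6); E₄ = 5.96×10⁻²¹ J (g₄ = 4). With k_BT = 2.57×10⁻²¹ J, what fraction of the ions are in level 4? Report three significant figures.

Eᵢ/kT = 0, 0.86381, 1.2296, 1.9611, 2.3191.
Z = Σ gᵢe^(−Eᵢ/kT) = 1·e^(−0) + 2·e^(−0.86381) + 2·e^(−1.2296) + 6·e^(−1.9611) + 4·e^(−2.3191) = 1.0000 + 0.84311 + 0.58482 + 0.84422 + 0.39345 = 3.6656.
P₄ = g₄ e^(−E₄/kT) / Z = 0.39345/3.6656 = 0.107.

0.107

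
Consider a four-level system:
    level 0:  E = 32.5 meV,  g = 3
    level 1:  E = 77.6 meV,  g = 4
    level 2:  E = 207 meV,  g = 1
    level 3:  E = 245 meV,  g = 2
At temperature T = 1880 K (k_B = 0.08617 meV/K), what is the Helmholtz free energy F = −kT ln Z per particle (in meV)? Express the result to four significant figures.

-280.6 meV

k_BT = 0.08617 × 1880 K = 162.000 meV.
Eᵢ/kT = 0.200617, 0.479012, 1.27778, 1.51235.
Z = Σ gᵢe^(−Eᵢ/kT) = 3·e^(−0.200617) + 4·e^(−0.479012) + 1·e^(−1.27778) + 2·e^(−1.51235) = 2.45468 + 2.47758 + 0.278655 + 0.440783 = 5.65170.
F = −kT ln Z = −162.000 × ln(5.65170) = −162.000 × 1.73196 = -280.6 meV.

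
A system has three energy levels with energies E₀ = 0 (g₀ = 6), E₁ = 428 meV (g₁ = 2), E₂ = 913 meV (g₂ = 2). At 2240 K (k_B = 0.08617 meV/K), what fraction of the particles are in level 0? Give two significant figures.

k_BT = 0.08617 × 2240 K = 193.0 meV.
Eᵢ/kT = 0, 2.218, 4.731.
Z = Σ gᵢe^(−Eᵢ/kT) = 6·e^(−0) + 2·e^(−2.218) + 2·e^(−4.731) = 6.000 + 0.2177 + 0.01764 = 6.235.
P₀ = g₀ e^(−E₀/kT) / Z = 6.000/6.235 = 0.96.

0.96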